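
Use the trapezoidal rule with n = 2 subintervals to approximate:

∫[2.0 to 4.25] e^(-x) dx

f(x) = e^(-x)
a = 2.0, b = 4.25, n = 2
h = (b - a)/n = 1.125000

Trapezoidal rule: (h/2)[f(x₀) + 2f(x₁) + 2f(x₂) + ... + f(xₙ)]

x_0 = 2.0000, f(x_0) = 0.135335, coefficient = 1
x_1 = 3.1250, f(x_1) = 0.043937, coefficient = 2
x_2 = 4.2500, f(x_2) = 0.014264, coefficient = 1

I ≈ (1.125000/2) × 0.237473 = 0.133579
Exact value: 0.121071
Error: 0.012508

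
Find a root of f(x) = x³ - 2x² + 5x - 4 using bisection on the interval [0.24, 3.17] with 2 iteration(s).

f(x) = x³ - 2x² + 5x - 4
Initial interval: [0.24, 3.17]

Iteration 1:
  c_1 = (0.240000 + 3.170000)/2 = 1.705000
  f(c_1) = f(1.705000) = 3.667428
  f(a) × f(c) < 0, new interval: [0.240000, 1.705000]
Iteration 2:
  c_2 = (0.240000 + 1.705000)/2 = 0.972500
  f(c_2) = f(0.972500) = -0.109265
  f(a) × f(c) ≥ 0, new interval: [0.972500, 1.705000]

After 2 iteration(s), the approximation is c_2 = 0.972500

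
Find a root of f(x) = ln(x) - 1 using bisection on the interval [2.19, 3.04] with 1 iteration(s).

f(x) = ln(x) - 1
Initial interval: [2.19, 3.04]

Iteration 1:
  c_1 = (2.190000 + 3.040000)/2 = 2.615000
  f(c_1) = f(2.615000) = -0.038736
  f(a) × f(c) ≥ 0, new interval: [2.615000, 3.040000]

After 1 iteration(s), the approximation is c_1 = 2.615000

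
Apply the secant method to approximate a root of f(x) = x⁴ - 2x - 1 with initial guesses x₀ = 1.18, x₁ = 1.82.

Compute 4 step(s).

f(x) = x⁴ - 2x - 1
x₀ = 1.18, x₁ = 1.82

Secant formula: x_{n+1} = x_n - f(x_n)(x_n - x_{n-1})/(f(x_n) - f(x_{n-1}))

Iteration 1:
  f(1.180000) = -1.421222
  f(1.820000) = 6.331994
  x_2 = 1.820000 - 6.331994×(1.820000 - 1.180000)/(6.331994 - (-1.421222))
       = 1.297317
Iteration 2:
  f(1.820000) = 6.331994
  f(1.297317) = -0.762041
  x_3 = 1.297317 - (-0.762041)×(1.297317 - 1.820000)/(-0.762041 - 6.331994)
       = 1.353463
Iteration 3:
  f(1.297317) = -0.762041
  f(1.353463) = -0.351204
  x_4 = 1.353463 - (-0.351204)×(1.353463 - 1.297317)/(-0.351204 - (-0.762041))
       = 1.401460
Iteration 4:
  f(1.353463) = -0.351204
  f(1.401460) = 0.054734
  x_5 = 1.401460 - 0.054734×(1.401460 - 1.353463)/(0.054734 - (-0.351204))
       = 1.394989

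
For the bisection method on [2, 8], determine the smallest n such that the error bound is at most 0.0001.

We need (b-a)/2^n ≤ 0.0001
(8 - 2)/2^n ≤ 0.0001
6/2^n ≤ 0.0001
2^n ≥ 60000
n ≥ log₂(60000) = 15.87
n ≥ 16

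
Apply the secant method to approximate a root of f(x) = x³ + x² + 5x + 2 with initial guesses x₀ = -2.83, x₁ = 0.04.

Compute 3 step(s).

f(x) = x³ + x² + 5x + 2
x₀ = -2.83, x₁ = 0.04

Secant formula: x_{n+1} = x_n - f(x_n)(x_n - x_{n-1})/(f(x_n) - f(x_{n-1}))

Iteration 1:
  f(-2.830000) = -26.806287
  f(0.040000) = 2.201664
  x_2 = 0.040000 - 2.201664×(0.040000 - (-2.830000))/(2.201664 - (-26.806287))
       = -0.177829
Iteration 2:
  f(0.040000) = 2.201664
  f(-0.177829) = 1.136854
  x_3 = -0.177829 - 1.136854×(-0.177829 - 0.040000)/(1.136854 - 2.201664)
       = -0.410396
Iteration 3:
  f(-0.177829) = 1.136854
  f(-0.410396) = 0.047322
  x_4 = -0.410396 - 0.047322×(-0.410396 - (-0.177829))/(0.047322 - 1.136854)
       = -0.420498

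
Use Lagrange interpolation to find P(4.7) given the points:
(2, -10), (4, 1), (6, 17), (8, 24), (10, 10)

Lagrange interpolation formula:
P(x) = Σ yᵢ × Lᵢ(x)
where Lᵢ(x) = Π_{j≠i} (x - xⱼ)/(xᵢ - xⱼ)

L_0(4.7) = (4.7 - 4)/(2 - 4) × (4.7 - 6)/(2 - 6) × (4.7 - 8)/(2 - 8) × (4.7 - 10)/(2 - 10) = -0.041448
L_1(4.7) = (4.7 - 2)/(4 - 2) × (4.7 - 6)/(4 - 6) × (4.7 - 8)/(4 - 8) × (4.7 - 10)/(4 - 10) = 0.639478
L_2(4.7) = (4.7 - 2)/(6 - 2) × (4.7 - 4)/(6 - 4) × (4.7 - 8)/(6 - 8) × (4.7 - 10)/(6 - 10) = 0.516502
L_3(4.7) = (4.7 - 2)/(8 - 2) × (4.7 - 4)/(8 - 4) × (4.7 - 6)/(8 - 6) × (4.7 - 10)/(8 - 10) = -0.135647
L_4(4.7) = (4.7 - 2)/(10 - 2) × (4.7 - 4)/(10 - 4) × (4.7 - 6)/(10 - 6) × (4.7 - 8)/(10 - 8) = 0.021115

P(4.7) = (-10)×L_0(4.7) + 1×L_1(4.7) + 17×L_2(4.7) + 24×L_3(4.7) + 10×L_4(4.7)
P(4.7) = 6.790105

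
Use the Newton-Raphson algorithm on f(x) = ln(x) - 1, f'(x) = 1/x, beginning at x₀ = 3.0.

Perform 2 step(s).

f(x) = ln(x) - 1
f'(x) = 1/x
x₀ = 3.0

Newton-Raphson formula: x_{n+1} = x_n - f(x_n)/f'(x_n)

Iteration 1:
  f(3.000000) = 0.098612
  f'(3.000000) = 0.333333
  x_1 = 3.000000 - 0.098612/0.333333 = 2.704163
Iteration 2:
  f(2.704163) = -0.005208
  f'(2.704163) = 0.369800
  x_2 = 2.704163 - (-0.005208)/0.369800 = 2.718245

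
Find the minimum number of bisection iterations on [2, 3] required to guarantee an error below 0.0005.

We need (b-a)/2^n ≤ 0.0005
(3 - 2)/2^n ≤ 0.0005
1/2^n ≤ 0.0005
2^n ≥ 2000
n ≥ log₂(2000) = 10.97
n ≥ 11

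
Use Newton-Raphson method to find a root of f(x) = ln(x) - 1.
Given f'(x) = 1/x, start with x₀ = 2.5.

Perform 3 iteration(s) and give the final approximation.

f(x) = ln(x) - 1
f'(x) = 1/x
x₀ = 2.5

Newton-Raphson formula: x_{n+1} = x_n - f(x_n)/f'(x_n)

Iteration 1:
  f(2.500000) = -0.083709
  f'(2.500000) = 0.400000
  x_1 = 2.500000 - (-0.083709)/0.400000 = 2.709273
Iteration 2:
  f(2.709273) = -0.003320
  f'(2.709273) = 0.369103
  x_2 = 2.709273 - (-0.003320)/0.369103 = 2.718267
Iteration 3:
  f(2.718267) = -0.000005
  f'(2.718267) = 0.367881
  x_3 = 2.718267 - (-0.000005)/0.367881 = 2.718282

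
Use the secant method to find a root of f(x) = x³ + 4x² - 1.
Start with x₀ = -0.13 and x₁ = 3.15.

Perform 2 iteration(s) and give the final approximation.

f(x) = x³ + 4x² - 1
x₀ = -0.13, x₁ = 3.15

Secant formula: x_{n+1} = x_n - f(x_n)(x_n - x_{n-1})/(f(x_n) - f(x_{n-1}))

Iteration 1:
  f(-0.130000) = -0.934597
  f(3.150000) = 69.945875
  x_2 = 3.150000 - 69.945875×(3.150000 - (-0.130000))/(69.945875 - (-0.934597))
       = -0.086751
Iteration 2:
  f(3.150000) = 69.945875
  f(-0.086751) = -0.970550
  x_3 = -0.086751 - (-0.970550)×(-0.086751 - 3.150000)/(-0.970550 - 69.945875)
       = -0.042454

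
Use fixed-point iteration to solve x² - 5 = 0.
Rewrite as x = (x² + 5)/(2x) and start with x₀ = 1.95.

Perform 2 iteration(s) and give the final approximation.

Equation: x² - 5 = 0
Fixed-point form: x = (x² + 5)/(2x)
x₀ = 1.95

x_1 = g(1.950000) = 2.257051
x_2 = g(2.257051) = 2.236166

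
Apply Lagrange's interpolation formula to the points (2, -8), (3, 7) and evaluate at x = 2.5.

Lagrange interpolation formula:
P(x) = Σ yᵢ × Lᵢ(x)
where Lᵢ(x) = Π_{j≠i} (x - xⱼ)/(xᵢ - xⱼ)

L_0(2.5) = (2.5 - 3)/(2 - 3) = 0.500000
L_1(2.5) = (2.5 - 2)/(3 - 2) = 0.500000

P(2.5) = (-8)×L_0(2.5) + 7×L_1(2.5)
P(2.5) = -0.500000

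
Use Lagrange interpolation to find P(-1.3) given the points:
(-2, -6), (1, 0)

Lagrange interpolation formula:
P(x) = Σ yᵢ × Lᵢ(x)
where Lᵢ(x) = Π_{j≠i} (x - xⱼ)/(xᵢ - xⱼ)

L_0(-1.3) = (-1.3 - 1)/(-2 - 1) = 0.766667
L_1(-1.3) = (-1.3 - (-2))/(1 - (-2)) = 0.233333

P(-1.3) = (-6)×L_0(-1.3) + 0×L_1(-1.3)
P(-1.3) = -4.600000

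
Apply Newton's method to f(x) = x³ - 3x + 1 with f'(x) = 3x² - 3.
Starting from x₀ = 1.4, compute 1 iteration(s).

f(x) = x³ - 3x + 1
f'(x) = 3x² - 3
x₀ = 1.4

Newton-Raphson formula: x_{n+1} = x_n - f(x_n)/f'(x_n)

Iteration 1:
  f(1.400000) = -0.456000
  f'(1.400000) = 2.880000
  x_1 = 1.400000 - (-0.456000)/2.880000 = 1.558333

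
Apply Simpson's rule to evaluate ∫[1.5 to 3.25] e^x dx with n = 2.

f(x) = e^x
a = 1.5, b = 3.25, n = 2
h = (b - a)/n = 0.875000

Simpson's rule: (h/3)[f(x₀) + 4f(x₁) + 2f(x₂) + ... + f(xₙ)]

x_0 = 1.5000, f(x_0) = 4.481689, coefficient = 1
x_1 = 2.3750, f(x_1) = 10.751013, coefficient = 4
x_2 = 3.2500, f(x_2) = 25.790340, coefficient = 1

I ≈ (0.875000/3) × 73.276082 = 21.372191
Exact value: 21.308651
Error: 0.063540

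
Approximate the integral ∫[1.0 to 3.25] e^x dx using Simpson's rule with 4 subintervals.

f(x) = e^x
a = 1.0, b = 3.25, n = 4
h = (b - a)/n = 0.562500

Simpson's rule: (h/3)[f(x₀) + 4f(x₁) + 2f(x₂) + ... + f(xₙ)]

x_0 = 1.0000, f(x_0) = 2.718282, coefficient = 1
x_1 = 1.5625, f(x_1) = 4.770733, coefficient = 4
x_2 = 2.1250, f(x_2) = 8.372897, coefficient = 2
x_3 = 2.6875, f(x_3) = 14.694893, coefficient = 4
x_4 = 3.2500, f(x_4) = 25.790340, coefficient = 1

I ≈ (0.562500/3) × 123.116920 = 23.084423
Exact value: 23.072058
Error: 0.012364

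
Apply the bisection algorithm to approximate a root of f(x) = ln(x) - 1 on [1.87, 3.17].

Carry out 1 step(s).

f(x) = ln(x) - 1
Initial interval: [1.87, 3.17]

Iteration 1:
  c_1 = (1.870000 + 3.170000)/2 = 2.520000
  f(c_1) = f(2.520000) = -0.075741
  f(a) × f(c) ≥ 0, new interval: [2.520000, 3.170000]

After 1 iteration(s), the approximation is c_1 = 2.520000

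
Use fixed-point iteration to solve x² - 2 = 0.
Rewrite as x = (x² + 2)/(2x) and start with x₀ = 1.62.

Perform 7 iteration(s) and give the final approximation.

Equation: x² - 2 = 0
Fixed-point form: x = (x² + 2)/(2x)
x₀ = 1.62

x_1 = g(1.620000) = 1.427284
x_2 = g(1.427284) = 1.414273
x_3 = g(1.414273) = 1.414214
x_4 = g(1.414214) = 1.414214
x_5 = g(1.414214) = 1.414214
x_6 = g(1.414214) = 1.414214
x_7 = g(1.414214) = 1.414214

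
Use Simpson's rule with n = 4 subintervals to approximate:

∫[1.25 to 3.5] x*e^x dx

f(x) = x*e^x
a = 1.25, b = 3.5, n = 4
h = (b - a)/n = 0.562500

Simpson's rule: (h/3)[f(x₀) + 4f(x₁) + 2f(x₂) + ... + f(xₙ)]

x_0 = 1.2500, f(x_0) = 4.362929, coefficient = 1
x_1 = 1.8125, f(x_1) = 11.102909, coefficient = 4
x_2 = 2.3750, f(x_2) = 25.533656, coefficient = 2
x_3 = 2.9375, f(x_3) = 55.426559, coefficient = 4
x_4 = 3.5000, f(x_4) = 115.904082, coefficient = 1

I ≈ (0.562500/3) × 437.452193 = 82.022286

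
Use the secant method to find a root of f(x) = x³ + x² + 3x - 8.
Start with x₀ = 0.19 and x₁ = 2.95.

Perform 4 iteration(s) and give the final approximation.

f(x) = x³ + x² + 3x - 8
x₀ = 0.19, x₁ = 2.95

Secant formula: x_{n+1} = x_n - f(x_n)(x_n - x_{n-1})/(f(x_n) - f(x_{n-1}))

Iteration 1:
  f(0.190000) = -7.387041
  f(2.950000) = 35.224875
  x_2 = 2.950000 - 35.224875×(2.950000 - 0.190000)/(35.224875 - (-7.387041))
       = 0.668463
Iteration 2:
  f(2.950000) = 35.224875
  f(0.668463) = -5.249069
  x_3 = 0.668463 - (-5.249069)×(0.668463 - 2.950000)/(-5.249069 - 35.224875)
       = 0.964356
Iteration 3:
  f(0.668463) = -5.249069
  f(0.964356) = -3.280116
  x_4 = 0.964356 - (-3.280116)×(0.964356 - 0.668463)/(-3.280116 - (-5.249069))
       = 1.457289
Iteration 4:
  f(0.964356) = -3.280116
  f(1.457289) = 1.590392
  x_5 = 1.457289 - 1.590392×(1.457289 - 0.964356)/(1.590392 - (-3.280116))
       = 1.296329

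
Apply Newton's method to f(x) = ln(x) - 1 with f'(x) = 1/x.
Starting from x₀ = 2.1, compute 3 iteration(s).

f(x) = ln(x) - 1
f'(x) = 1/x
x₀ = 2.1

Newton-Raphson formula: x_{n+1} = x_n - f(x_n)/f'(x_n)

Iteration 1:
  f(2.100000) = -0.258063
  f'(2.100000) = 0.476190
  x_1 = 2.100000 - (-0.258063)/0.476190 = 2.641932
Iteration 2:
  f(2.641932) = -0.028490
  f'(2.641932) = 0.378511
  x_2 = 2.641932 - (-0.028490)/0.378511 = 2.717199
Iteration 3:
  f(2.717199) = -0.000398
  f'(2.717199) = 0.368026
  x_3 = 2.717199 - (-0.000398)/0.368026 = 2.718282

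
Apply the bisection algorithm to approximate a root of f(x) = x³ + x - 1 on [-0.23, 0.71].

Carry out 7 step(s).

f(x) = x³ + x - 1
Initial interval: [-0.23, 0.71]

Iteration 1:
  c_1 = (-0.230000 + 0.710000)/2 = 0.240000
  f(c_1) = f(0.240000) = -0.746176
  f(a) × f(c) ≥ 0, new interval: [0.240000, 0.710000]
Iteration 2:
  c_2 = (0.240000 + 0.710000)/2 = 0.475000
  f(c_2) = f(0.475000) = -0.417828
  f(a) × f(c) ≥ 0, new interval: [0.475000, 0.710000]
Iteration 3:
  c_3 = (0.475000 + 0.710000)/2 = 0.592500
  f(c_3) = f(0.592500) = -0.199499
  f(a) × f(c) ≥ 0, new interval: [0.592500, 0.710000]
Iteration 4:
  c_4 = (0.592500 + 0.710000)/2 = 0.651250
  f(c_4) = f(0.651250) = -0.072538
  f(a) × f(c) ≥ 0, new interval: [0.651250, 0.710000]
Iteration 5:
  c_5 = (0.651250 + 0.710000)/2 = 0.680625
  f(c_5) = f(0.680625) = -0.004075
  f(a) × f(c) ≥ 0, new interval: [0.680625, 0.710000]
Iteration 6:
  c_6 = (0.680625 + 0.710000)/2 = 0.695312
  f(c_6) = f(0.695312) = 0.031468
  f(a) × f(c) < 0, new interval: [0.680625, 0.695312]
Iteration 7:
  c_7 = (0.680625 + 0.695312)/2 = 0.687969
  f(c_7) = f(0.687969) = 0.013585
  f(a) × f(c) < 0, new interval: [0.680625, 0.687969]

After 7 iteration(s), the approximation is c_7 = 0.687969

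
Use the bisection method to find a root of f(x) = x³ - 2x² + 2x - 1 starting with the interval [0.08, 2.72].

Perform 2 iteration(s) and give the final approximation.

f(x) = x³ - 2x² + 2x - 1
Initial interval: [0.08, 2.72]

Iteration 1:
  c_1 = (0.080000 + 2.720000)/2 = 1.400000
  f(c_1) = f(1.400000) = 0.624000
  f(a) × f(c) < 0, new interval: [0.080000, 1.400000]
Iteration 2:
  c_2 = (0.080000 + 1.400000)/2 = 0.740000
  f(c_2) = f(0.740000) = -0.209976
  f(a) × f(c) ≥ 0, new interval: [0.740000, 1.400000]

After 2 iteration(s), the approximation is c_2 = 0.740000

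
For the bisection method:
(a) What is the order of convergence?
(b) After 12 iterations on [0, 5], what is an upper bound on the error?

(a) Bisection has linear (order 1) convergence; the error is halved each step.

(b) Error bound = (b-a)/2^n = (5 - 0)/2^{12}
    = 5/2^{12}

(a) 1 (linear); (b) error ≤ 1.22e-03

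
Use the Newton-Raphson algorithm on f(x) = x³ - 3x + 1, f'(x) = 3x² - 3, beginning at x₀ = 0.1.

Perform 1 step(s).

f(x) = x³ - 3x + 1
f'(x) = 3x² - 3
x₀ = 0.1

Newton-Raphson formula: x_{n+1} = x_n - f(x_n)/f'(x_n)

Iteration 1:
  f(0.100000) = 0.701000
  f'(0.100000) = -2.970000
  x_1 = 0.100000 - 0.701000/(-2.970000) = 0.336027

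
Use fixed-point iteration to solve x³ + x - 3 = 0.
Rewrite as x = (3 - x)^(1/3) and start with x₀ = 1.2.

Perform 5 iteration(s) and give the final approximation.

Equation: x³ + x - 3 = 0
Fixed-point form: x = (3 - x)^(1/3)
x₀ = 1.2

x_1 = g(1.200000) = 1.216440
x_2 = g(1.216440) = 1.212726
x_3 = g(1.212726) = 1.213567
x_4 = g(1.213567) = 1.213377
x_5 = g(1.213377) = 1.213420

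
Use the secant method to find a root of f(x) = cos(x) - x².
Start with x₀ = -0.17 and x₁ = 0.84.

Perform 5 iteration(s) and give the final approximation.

f(x) = cos(x) - x²
x₀ = -0.17, x₁ = 0.84

Secant formula: x_{n+1} = x_n - f(x_n)(x_n - x_{n-1})/(f(x_n) - f(x_{n-1}))

Iteration 1:
  f(-0.170000) = 0.956685
  f(0.840000) = -0.038137
  x_2 = 0.840000 - (-0.038137)×(0.840000 - (-0.170000))/(-0.038137 - 0.956685)
       = 0.801281
Iteration 2:
  f(0.840000) = -0.038137
  f(0.801281) = 0.053736
  x_3 = 0.801281 - 0.053736×(0.801281 - 0.840000)/(0.053736 - (-0.038137))
       = 0.823927
Iteration 3:
  f(0.801281) = 0.053736
  f(0.823927) = 0.000488
  x_4 = 0.823927 - 0.000488×(0.823927 - 0.801281)/(0.000488 - 0.053736)
       = 0.824135
Iteration 4:
  f(0.823927) = 0.000488
  f(0.824135) = -0.000006
  x_5 = 0.824135 - (-0.000006)×(0.824135 - 0.823927)/(-0.000006 - 0.000488)
       = 0.824132
Iteration 5:
  f(0.824135) = -0.000006
  f(0.824132) = 0.000000
  x_6 = 0.824132 - 0.000000×(0.824132 - 0.824135)/(0.000000 - (-0.000006))
       = 0.824132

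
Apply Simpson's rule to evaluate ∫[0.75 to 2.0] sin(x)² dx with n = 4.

f(x) = sin(x)²
a = 0.75, b = 2.0, n = 4
h = (b - a)/n = 0.312500

Simpson's rule: (h/3)[f(x₀) + 4f(x₁) + 2f(x₂) + ... + f(xₙ)]

x_0 = 0.7500, f(x_0) = 0.464631, coefficient = 1
x_1 = 1.0625, f(x_1) = 0.763133, coefficient = 4
x_2 = 1.3750, f(x_2) = 0.962151, coefficient = 2
x_3 = 1.6875, f(x_3) = 0.986442, coefficient = 4
x_4 = 2.0000, f(x_4) = 0.826822, coefficient = 1

I ≈ (0.312500/3) × 10.214056 = 1.063964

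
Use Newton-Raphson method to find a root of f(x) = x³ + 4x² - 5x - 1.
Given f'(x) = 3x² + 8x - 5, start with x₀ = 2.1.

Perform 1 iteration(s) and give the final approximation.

f(x) = x³ + 4x² - 5x - 1
f'(x) = 3x² + 8x - 5
x₀ = 2.1

Newton-Raphson formula: x_{n+1} = x_n - f(x_n)/f'(x_n)

Iteration 1:
  f(2.100000) = 15.401000
  f'(2.100000) = 25.030000
  x_1 = 2.100000 - 15.401000/25.030000 = 1.484698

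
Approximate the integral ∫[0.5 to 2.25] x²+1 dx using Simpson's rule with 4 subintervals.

f(x) = x²+1
a = 0.5, b = 2.25, n = 4
h = (b - a)/n = 0.437500

Simpson's rule: (h/3)[f(x₀) + 4f(x₁) + 2f(x₂) + ... + f(xₙ)]

x_0 = 0.5000, f(x_0) = 1.250000, coefficient = 1
x_1 = 0.9375, f(x_1) = 1.878906, coefficient = 4
x_2 = 1.3750, f(x_2) = 2.890625, coefficient = 2
x_3 = 1.8125, f(x_3) = 4.285156, coefficient = 4
x_4 = 2.2500, f(x_4) = 6.062500, coefficient = 1

I ≈ (0.437500/3) × 37.750000 = 5.505208
Exact value: 5.505208
Error: 0.000000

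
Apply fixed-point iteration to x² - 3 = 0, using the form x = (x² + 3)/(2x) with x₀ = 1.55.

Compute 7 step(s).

Equation: x² - 3 = 0
Fixed-point form: x = (x² + 3)/(2x)
x₀ = 1.55

x_1 = g(1.550000) = 1.742742
x_2 = g(1.742742) = 1.732084
x_3 = g(1.732084) = 1.732051
x_4 = g(1.732051) = 1.732051
x_5 = g(1.732051) = 1.732051
x_6 = g(1.732051) = 1.732051
x_7 = g(1.732051) = 1.732051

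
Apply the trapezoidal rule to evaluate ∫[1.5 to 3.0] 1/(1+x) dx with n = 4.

f(x) = 1/(1+x)
a = 1.5, b = 3.0, n = 4
h = (b - a)/n = 0.375000

Trapezoidal rule: (h/2)[f(x₀) + 2f(x₁) + 2f(x₂) + ... + f(xₙ)]

x_0 = 1.5000, f(x_0) = 0.400000, coefficient = 1
x_1 = 1.8750, f(x_1) = 0.347826, coefficient = 2
x_2 = 2.2500, f(x_2) = 0.307692, coefficient = 2
x_3 = 2.6250, f(x_3) = 0.275862, coefficient = 2
x_4 = 3.0000, f(x_4) = 0.250000, coefficient = 1

I ≈ (0.375000/2) × 2.512761 = 0.471143
Exact value: 0.470004
Error: 0.001139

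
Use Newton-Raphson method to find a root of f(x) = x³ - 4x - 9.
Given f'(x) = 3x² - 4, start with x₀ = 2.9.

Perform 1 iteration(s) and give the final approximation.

f(x) = x³ - 4x - 9
f'(x) = 3x² - 4
x₀ = 2.9

Newton-Raphson formula: x_{n+1} = x_n - f(x_n)/f'(x_n)

Iteration 1:
  f(2.900000) = 3.789000
  f'(2.900000) = 21.230000
  x_1 = 2.900000 - 3.789000/21.230000 = 2.721526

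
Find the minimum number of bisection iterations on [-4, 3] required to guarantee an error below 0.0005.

We need (b-a)/2^n ≤ 0.0005
(3 - (-4))/2^n ≤ 0.0005
7/2^n ≤ 0.0005
2^n ≥ 14000
n ≥ log₂(14000) = 13.77
n ≥ 14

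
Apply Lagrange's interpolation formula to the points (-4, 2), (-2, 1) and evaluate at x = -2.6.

Lagrange interpolation formula:
P(x) = Σ yᵢ × Lᵢ(x)
where Lᵢ(x) = Π_{j≠i} (x - xⱼ)/(xᵢ - xⱼ)

L_0(-2.6) = (-2.6 - (-2))/(-4 - (-2)) = 0.300000
L_1(-2.6) = (-2.6 - (-4))/(-2 - (-4)) = 0.700000

P(-2.6) = 2×L_0(-2.6) + 1×L_1(-2.6)
P(-2.6) = 1.300000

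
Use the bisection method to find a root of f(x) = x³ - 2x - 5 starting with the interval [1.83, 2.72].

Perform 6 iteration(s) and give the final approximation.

f(x) = x³ - 2x - 5
Initial interval: [1.83, 2.72]

Iteration 1:
  c_1 = (1.830000 + 2.720000)/2 = 2.275000
  f(c_1) = f(2.275000) = 2.224547
  f(a) × f(c) < 0, new interval: [1.830000, 2.275000]
Iteration 2:
  c_2 = (1.830000 + 2.275000)/2 = 2.052500
  f(c_2) = f(2.052500) = -0.458318
  f(a) × f(c) ≥ 0, new interval: [2.052500, 2.275000]
Iteration 3:
  c_3 = (2.052500 + 2.275000)/2 = 2.163750
  f(c_3) = f(2.163750) = 0.802775
  f(a) × f(c) < 0, new interval: [2.052500, 2.163750]
Iteration 4:
  c_4 = (2.052500 + 2.163750)/2 = 2.108125
  f(c_4) = f(2.108125) = 0.152660
  f(a) × f(c) < 0, new interval: [2.052500, 2.108125]
Iteration 5:
  c_5 = (2.052500 + 2.108125)/2 = 2.080313
  f(c_5) = f(2.080313) = -0.157656
  f(a) × f(c) ≥ 0, new interval: [2.080313, 2.108125]
Iteration 6:
  c_6 = (2.080313 + 2.108125)/2 = 2.094219
  f(c_6) = f(2.094219) = -0.003713
  f(a) × f(c) ≥ 0, new interval: [2.094219, 2.108125]

After 6 iteration(s), the approximation is c_6 = 2.094219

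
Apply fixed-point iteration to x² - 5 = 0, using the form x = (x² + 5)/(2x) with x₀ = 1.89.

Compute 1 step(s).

Equation: x² - 5 = 0
Fixed-point form: x = (x² + 5)/(2x)
x₀ = 1.89

x_1 = g(1.890000) = 2.267751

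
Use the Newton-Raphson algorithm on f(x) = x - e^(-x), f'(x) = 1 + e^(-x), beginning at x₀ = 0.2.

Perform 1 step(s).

f(x) = x - e^(-x)
f'(x) = 1 + e^(-x)
x₀ = 0.2

Newton-Raphson formula: x_{n+1} = x_n - f(x_n)/f'(x_n)

Iteration 1:
  f(0.200000) = -0.618731
  f'(0.200000) = 1.818731
  x_1 = 0.200000 - (-0.618731)/1.818731 = 0.540199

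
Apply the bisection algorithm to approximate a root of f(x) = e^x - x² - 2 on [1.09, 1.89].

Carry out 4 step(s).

f(x) = e^x - x² - 2
Initial interval: [1.09, 1.89]

Iteration 1:
  c_1 = (1.090000 + 1.890000)/2 = 1.490000
  f(c_1) = f(1.490000) = 0.216996
  f(a) × f(c) < 0, new interval: [1.090000, 1.490000]
Iteration 2:
  c_2 = (1.090000 + 1.490000)/2 = 1.290000
  f(c_2) = f(1.290000) = -0.031313
  f(a) × f(c) ≥ 0, new interval: [1.290000, 1.490000]
Iteration 3:
  c_3 = (1.290000 + 1.490000)/2 = 1.390000
  f(c_3) = f(1.390000) = 0.082750
  f(a) × f(c) < 0, new interval: [1.290000, 1.390000]
Iteration 4:
  c_4 = (1.290000 + 1.390000)/2 = 1.340000
  f(c_4) = f(1.340000) = 0.023444
  f(a) × f(c) < 0, new interval: [1.290000, 1.340000]

After 4 iteration(s), the approximation is c_4 = 1.340000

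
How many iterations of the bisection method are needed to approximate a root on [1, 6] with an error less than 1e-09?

We need (b-a)/2^n ≤ 1e-09
(6 - 1)/2^n ≤ 1e-09
5/2^n ≤ 1e-09
2^n ≥ 5000000000
n ≥ log₂(5000000000) = 32.22
n ≥ 33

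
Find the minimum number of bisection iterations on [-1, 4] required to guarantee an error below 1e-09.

We need (b-a)/2^n ≤ 1e-09
(4 - (-1))/2^n ≤ 1e-09
5/2^n ≤ 1e-09
2^n ≥ 5000000000
n ≥ log₂(5000000000) = 32.22
n ≥ 33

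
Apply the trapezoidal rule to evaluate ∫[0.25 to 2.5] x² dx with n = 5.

f(x) = x²
a = 0.25, b = 2.5, n = 5
h = (b - a)/n = 0.450000

Trapezoidal rule: (h/2)[f(x₀) + 2f(x₁) + 2f(x₂) + ... + f(xₙ)]

x_0 = 0.2500, f(x_0) = 0.062500, coefficient = 1
x_1 = 0.7000, f(x_1) = 0.490000, coefficient = 2
x_2 = 1.1500, f(x_2) = 1.322500, coefficient = 2
x_3 = 1.6000, f(x_3) = 2.560000, coefficient = 2
x_4 = 2.0500, f(x_4) = 4.202500, coefficient = 2
x_5 = 2.5000, f(x_5) = 6.250000, coefficient = 1

I ≈ (0.450000/2) × 23.462500 = 5.279063
Exact value: 5.203125
Error: 0.075938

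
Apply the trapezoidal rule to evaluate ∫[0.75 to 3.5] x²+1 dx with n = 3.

f(x) = x²+1
a = 0.75, b = 3.5, n = 3
h = (b - a)/n = 0.916667

Trapezoidal rule: (h/2)[f(x₀) + 2f(x₁) + 2f(x₂) + ... + f(xₙ)]

x_0 = 0.7500, f(x_0) = 1.562500, coefficient = 1
x_1 = 1.6667, f(x_1) = 3.777778, coefficient = 2
x_2 = 2.5833, f(x_2) = 7.673611, coefficient = 2
x_3 = 3.5000, f(x_3) = 13.250000, coefficient = 1

I ≈ (0.916667/2) × 37.715278 = 17.286169
Exact value: 16.901042
Error: 0.385127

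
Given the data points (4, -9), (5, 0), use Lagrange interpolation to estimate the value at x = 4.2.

Lagrange interpolation formula:
P(x) = Σ yᵢ × Lᵢ(x)
where Lᵢ(x) = Π_{j≠i} (x - xⱼ)/(xᵢ - xⱼ)

L_0(4.2) = (4.2 - 5)/(4 - 5) = 0.800000
L_1(4.2) = (4.2 - 4)/(5 - 4) = 0.200000

P(4.2) = (-9)×L_0(4.2) + 0×L_1(4.2)
P(4.2) = -7.200000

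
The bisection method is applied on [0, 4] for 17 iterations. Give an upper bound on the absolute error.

Bisection error bound: |error| ≤ (b-a)/2^n
|error| ≤ (4 - 0)/2^17 = 4/2^17
|error| ≤ 0.0000305176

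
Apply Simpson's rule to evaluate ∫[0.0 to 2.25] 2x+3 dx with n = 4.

f(x) = 2x+3
a = 0.0, b = 2.25, n = 4
h = (b - a)/n = 0.562500

Simpson's rule: (h/3)[f(x₀) + 4f(x₁) + 2f(x₂) + ... + f(xₙ)]

x_0 = 0.0000, f(x_0) = 3.000000, coefficient = 1
x_1 = 0.5625, f(x_1) = 4.125000, coefficient = 4
x_2 = 1.1250, f(x_2) = 5.250000, coefficient = 2
x_3 = 1.6875, f(x_3) = 6.375000, coefficient = 4
x_4 = 2.2500, f(x_4) = 7.500000, coefficient = 1

I ≈ (0.562500/3) × 63.000000 = 11.812500
Exact value: 11.812500
Error: 0.000000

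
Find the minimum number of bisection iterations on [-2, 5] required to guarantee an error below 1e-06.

We need (b-a)/2^n ≤ 1e-06
(5 - (-2))/2^n ≤ 1e-06
7/2^n ≤ 1e-06
2^n ≥ 7000000
n ≥ log₂(7000000) = 22.74
n ≥ 23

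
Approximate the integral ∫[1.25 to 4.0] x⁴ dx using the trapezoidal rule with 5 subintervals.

f(x) = x⁴
a = 1.25, b = 4.0, n = 5
h = (b - a)/n = 0.550000

Trapezoidal rule: (h/2)[f(x₀) + 2f(x₁) + 2f(x₂) + ... + f(xₙ)]

x_0 = 1.2500, f(x_0) = 2.441406, coefficient = 1
x_1 = 1.8000, f(x_1) = 10.497600, coefficient = 2
x_2 = 2.3500, f(x_2) = 30.498006, coefficient = 2
x_3 = 2.9000, f(x_3) = 70.728100, coefficient = 2
x_4 = 3.4500, f(x_4) = 141.669506, coefficient = 2
x_5 = 4.0000, f(x_5) = 256.000000, coefficient = 1

I ≈ (0.550000/2) × 765.227831 = 210.437654
Exact value: 204.189648
Error: 6.248005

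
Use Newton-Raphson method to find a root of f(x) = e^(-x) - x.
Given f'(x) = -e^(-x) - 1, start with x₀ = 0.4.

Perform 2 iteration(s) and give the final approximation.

f(x) = e^(-x) - x
f'(x) = -e^(-x) - 1
x₀ = 0.4

Newton-Raphson formula: x_{n+1} = x_n - f(x_n)/f'(x_n)

Iteration 1:
  f(0.400000) = 0.270320
  f'(0.400000) = -1.670320
  x_1 = 0.400000 - 0.270320/(-1.670320) = 0.561837
Iteration 2:
  f(0.561837) = 0.008323
  f'(0.561837) = -1.570161
  x_2 = 0.561837 - 0.008323/(-1.570161) = 0.567138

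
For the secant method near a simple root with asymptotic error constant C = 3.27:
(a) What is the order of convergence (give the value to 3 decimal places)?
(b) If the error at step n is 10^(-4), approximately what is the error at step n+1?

(a) Secant method has superlinear convergence with order φ = (1+√5)/2 ≈ 1.618.
    This means |e_{n+1}| ≈ C|e_n|^1.618.

(b) With |e_n| = 10^(-4) and C = 3.27:
    |e_{n+1}| ≈ 3.27 × (10^(-4))^1.618 = 3.27 × 10^(-6.47)

(a) ≈ 1.618 (golden ratio); (b) |e_{n+1}| ≈ 1.103e-06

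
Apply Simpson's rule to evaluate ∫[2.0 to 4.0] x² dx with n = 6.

f(x) = x²
a = 2.0, b = 4.0, n = 6
h = (b - a)/n = 0.333333

Simpson's rule: (h/3)[f(x₀) + 4f(x₁) + 2f(x₂) + ... + f(xₙ)]

x_0 = 2.0000, f(x_0) = 4.000000, coefficient = 1
x_1 = 2.3333, f(x_1) = 5.444444, coefficient = 4
x_2 = 2.6667, f(x_2) = 7.111111, coefficient = 2
x_3 = 3.0000, f(x_3) = 9.000000, coefficient = 4
x_4 = 3.3333, f(x_4) = 11.111111, coefficient = 2
x_5 = 3.6667, f(x_5) = 13.444444, coefficient = 4
x_6 = 4.0000, f(x_6) = 16.000000, coefficient = 1

I ≈ (0.333333/3) × 168.000000 = 18.666667
Exact value: 18.666667
Error: 0.000000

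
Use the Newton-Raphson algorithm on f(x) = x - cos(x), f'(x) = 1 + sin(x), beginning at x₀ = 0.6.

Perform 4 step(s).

f(x) = x - cos(x)
f'(x) = 1 + sin(x)
x₀ = 0.6

Newton-Raphson formula: x_{n+1} = x_n - f(x_n)/f'(x_n)

Iteration 1:
  f(0.600000) = -0.225336
  f'(0.600000) = 1.564642
  x_1 = 0.600000 - (-0.225336)/1.564642 = 0.744017
Iteration 2:
  f(0.744017) = 0.008264
  f'(0.744017) = 1.677249
  x_2 = 0.744017 - 0.008264/1.677249 = 0.739090
Iteration 3:
  f(0.739090) = 0.000009
  f'(0.739090) = 1.673616
  x_3 = 0.739090 - 0.000009/1.673616 = 0.739085
Iteration 4:
  f(0.739085) = 0.000000
  f'(0.739085) = 1.673612
  x_4 = 0.739085 - 0.000000/1.673612 = 0.739085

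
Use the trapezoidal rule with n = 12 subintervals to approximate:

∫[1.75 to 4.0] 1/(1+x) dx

f(x) = 1/(1+x)
a = 1.75, b = 4.0, n = 12
h = (b - a)/n = 0.187500

Trapezoidal rule: (h/2)[f(x₀) + 2f(x₁) + 2f(x₂) + ... + f(xₙ)]

x_0 = 1.7500, f(x_0) = 0.363636, coefficient = 1
x_1 = 1.9375, f(x_1) = 0.340426, coefficient = 2
x_2 = 2.1250, f(x_2) = 0.320000, coefficient = 2
x_3 = 2.3125, f(x_3) = 0.301887, coefficient = 2
x_4 = 2.5000, f(x_4) = 0.285714, coefficient = 2
x_5 = 2.6875, f(x_5) = 0.271186, coefficient = 2
x_6 = 2.8750, f(x_6) = 0.258065, coefficient = 2
x_7 = 3.0625, f(x_7) = 0.246154, coefficient = 2
x_8 = 3.2500, f(x_8) = 0.235294, coefficient = 2
x_9 = 3.4375, f(x_9) = 0.225352, coefficient = 2
x_10 = 3.6250, f(x_10) = 0.216216, coefficient = 2
x_11 = 3.8125, f(x_11) = 0.207792, coefficient = 2
x_12 = 4.0000, f(x_12) = 0.200000, coefficient = 1

I ≈ (0.187500/2) × 6.379808 = 0.598107
Exact value: 0.597837
Error: 0.000270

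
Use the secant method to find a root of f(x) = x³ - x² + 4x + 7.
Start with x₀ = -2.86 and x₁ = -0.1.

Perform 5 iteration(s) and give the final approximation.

f(x) = x³ - x² + 4x + 7
x₀ = -2.86, x₁ = -0.1

Secant formula: x_{n+1} = x_n - f(x_n)(x_n - x_{n-1})/(f(x_n) - f(x_{n-1}))

Iteration 1:
  f(-2.860000) = -36.013256
  f(-0.100000) = 6.589000
  x_2 = -0.100000 - 6.589000×(-0.100000 - (-2.860000))/(6.589000 - (-36.013256))
       = -0.526870
Iteration 2:
  f(-0.100000) = 6.589000
  f(-0.526870) = 4.468671
  x_3 = -0.526870 - 4.468671×(-0.526870 - (-0.100000))/(4.468671 - 6.589000)
       = -1.426515
Iteration 3:
  f(-0.526870) = 4.468671
  f(-1.426515) = -3.643888
  x_4 = -1.426515 - (-3.643888)×(-1.426515 - (-0.526870))/(-3.643888 - 4.468671)
       = -1.022425
Iteration 4:
  f(-1.426515) = -3.643888
  f(-1.022425) = 0.796151
  x_5 = -1.022425 - 0.796151×(-1.022425 - (-1.426515))/(0.796151 - (-3.643888))
       = -1.094883
Iteration 5:
  f(-1.022425) = 0.796151
  f(-1.094883) = 0.109186
  x_6 = -1.094883 - 0.109186×(-1.094883 - (-1.022425))/(0.109186 - 0.796151)
       = -1.106400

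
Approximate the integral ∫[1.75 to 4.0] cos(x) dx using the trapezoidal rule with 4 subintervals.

f(x) = cos(x)
a = 1.75, b = 4.0, n = 4
h = (b - a)/n = 0.562500

Trapezoidal rule: (h/2)[f(x₀) + 2f(x₁) + 2f(x₂) + ... + f(xₙ)]

x_0 = 1.7500, f(x_0) = -0.178246, coefficient = 1
x_1 = 2.3125, f(x_1) = -0.675545, coefficient = 2
x_2 = 2.8750, f(x_2) = -0.964674, coefficient = 2
x_3 = 3.4375, f(x_3) = -0.956538, coefficient = 2
x_4 = 4.0000, f(x_4) = -0.653644, coefficient = 1

I ≈ (0.562500/2) × -6.025404 = -1.694645
Exact value: -1.740788
Error: 0.046144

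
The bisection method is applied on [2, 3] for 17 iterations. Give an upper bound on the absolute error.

Bisection error bound: |error| ≤ (b-a)/2^n
|error| ≤ (3 - 2)/2^17 = 1/2^17
|error| ≤ 0.0000076294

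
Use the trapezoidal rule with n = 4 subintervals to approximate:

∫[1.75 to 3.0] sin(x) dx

f(x) = sin(x)
a = 1.75, b = 3.0, n = 4
h = (b - a)/n = 0.312500

Trapezoidal rule: (h/2)[f(x₀) + 2f(x₁) + 2f(x₂) + ... + f(xₙ)]

x_0 = 1.7500, f(x_0) = 0.983986, coefficient = 1
x_1 = 2.0625, f(x_1) = 0.881530, coefficient = 2
x_2 = 2.3750, f(x_2) = 0.693685, coefficient = 2
x_3 = 2.6875, f(x_3) = 0.438647, coefficient = 2
x_4 = 3.0000, f(x_4) = 0.141120, coefficient = 1

I ≈ (0.312500/2) × 5.152830 = 0.805130
Exact value: 0.811746
Error: 0.006617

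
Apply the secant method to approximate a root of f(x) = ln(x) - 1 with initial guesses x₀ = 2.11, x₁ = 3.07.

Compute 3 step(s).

f(x) = ln(x) - 1
x₀ = 2.11, x₁ = 3.07

Secant formula: x_{n+1} = x_n - f(x_n)(x_n - x_{n-1})/(f(x_n) - f(x_{n-1}))

Iteration 1:
  f(2.110000) = -0.253312
  f(3.070000) = 0.121678
  x_2 = 3.070000 - 0.121678×(3.070000 - 2.110000)/(0.121678 - (-0.253312))
       = 2.758497
Iteration 2:
  f(3.070000) = 0.121678
  f(2.758497) = 0.014686
  x_3 = 2.758497 - 0.014686×(2.758497 - 3.070000)/(0.014686 - 0.121678)
       = 2.715739
Iteration 3:
  f(2.758497) = 0.014686
  f(2.715739) = -0.000936
  x_4 = 2.715739 - (-0.000936)×(2.715739 - 2.758497)/(-0.000936 - 0.014686)
       = 2.718301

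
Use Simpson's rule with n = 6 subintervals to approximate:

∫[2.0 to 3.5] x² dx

f(x) = x²
a = 2.0, b = 3.5, n = 6
h = (b - a)/n = 0.250000

Simpson's rule: (h/3)[f(x₀) + 4f(x₁) + 2f(x₂) + ... + f(xₙ)]

x_0 = 2.0000, f(x_0) = 4.000000, coefficient = 1
x_1 = 2.2500, f(x_1) = 5.062500, coefficient = 4
x_2 = 2.5000, f(x_2) = 6.250000, coefficient = 2
x_3 = 2.7500, f(x_3) = 7.562500, coefficient = 4
x_4 = 3.0000, f(x_4) = 9.000000, coefficient = 2
x_5 = 3.2500, f(x_5) = 10.562500, coefficient = 4
x_6 = 3.5000, f(x_6) = 12.250000, coefficient = 1

I ≈ (0.250000/3) × 139.500000 = 11.625000
Exact value: 11.625000
Error: 0.000000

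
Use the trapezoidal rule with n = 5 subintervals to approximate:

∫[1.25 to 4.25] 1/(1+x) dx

f(x) = 1/(1+x)
a = 1.25, b = 4.25, n = 5
h = (b - a)/n = 0.600000

Trapezoidal rule: (h/2)[f(x₀) + 2f(x₁) + 2f(x₂) + ... + f(xₙ)]

x_0 = 1.2500, f(x_0) = 0.444444, coefficient = 1
x_1 = 1.8500, f(x_1) = 0.350877, coefficient = 2
x_2 = 2.4500, f(x_2) = 0.289855, coefficient = 2
x_3 = 3.0500, f(x_3) = 0.246914, coefficient = 2
x_4 = 3.6500, f(x_4) = 0.215054, coefficient = 2
x_5 = 4.2500, f(x_5) = 0.190476, coefficient = 1

I ≈ (0.600000/2) × 2.840320 = 0.852096
Exact value: 0.847298
Error: 0.004798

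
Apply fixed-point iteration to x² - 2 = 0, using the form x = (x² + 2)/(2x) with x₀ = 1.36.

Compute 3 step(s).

Equation: x² - 2 = 0
Fixed-point form: x = (x² + 2)/(2x)
x₀ = 1.36

x_1 = g(1.360000) = 1.415294
x_2 = g(1.415294) = 1.414214
x_3 = g(1.414214) = 1.414214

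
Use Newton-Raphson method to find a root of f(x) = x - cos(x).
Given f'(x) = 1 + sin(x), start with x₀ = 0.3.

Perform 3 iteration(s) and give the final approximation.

f(x) = x - cos(x)
f'(x) = 1 + sin(x)
x₀ = 0.3

Newton-Raphson formula: x_{n+1} = x_n - f(x_n)/f'(x_n)

Iteration 1:
  f(0.300000) = -0.655336
  f'(0.300000) = 1.295520
  x_1 = 0.300000 - (-0.655336)/1.295520 = 0.805848
Iteration 2:
  f(0.805848) = 0.113349
  f'(0.805848) = 1.721418
  x_2 = 0.805848 - 0.113349/1.721418 = 0.740002
Iteration 3:
  f(0.740002) = 0.001535
  f'(0.740002) = 1.674289
  x_3 = 0.740002 - 0.001535/1.674289 = 0.739085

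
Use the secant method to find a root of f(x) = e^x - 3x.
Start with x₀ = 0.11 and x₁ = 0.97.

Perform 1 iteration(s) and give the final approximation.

f(x) = e^x - 3x
x₀ = 0.11, x₁ = 0.97

Secant formula: x_{n+1} = x_n - f(x_n)(x_n - x_{n-1})/(f(x_n) - f(x_{n-1}))

Iteration 1:
  f(0.110000) = 0.786278
  f(0.970000) = -0.272056
  x_2 = 0.970000 - (-0.272056)×(0.970000 - 0.110000)/(-0.272056 - 0.786278)
       = 0.748928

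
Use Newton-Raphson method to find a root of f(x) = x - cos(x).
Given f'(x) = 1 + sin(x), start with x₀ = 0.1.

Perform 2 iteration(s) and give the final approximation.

f(x) = x - cos(x)
f'(x) = 1 + sin(x)
x₀ = 0.1

Newton-Raphson formula: x_{n+1} = x_n - f(x_n)/f'(x_n)

Iteration 1:
  f(0.100000) = -0.895004
  f'(0.100000) = 1.099833
  x_1 = 0.100000 - (-0.895004)/1.099833 = 0.913763
Iteration 2:
  f(0.913763) = 0.302993
  f'(0.913763) = 1.791808
  x_2 = 0.913763 - 0.302993/1.791808 = 0.744664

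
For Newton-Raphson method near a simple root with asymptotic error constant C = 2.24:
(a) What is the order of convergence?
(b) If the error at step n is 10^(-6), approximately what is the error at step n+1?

(a) Newton-Raphson has quadratic (order 2) convergence near simple roots.
    This means |e_{n+1}| ≈ C|e_n|².

(b) With |e_n| = 10^(-6) and C = 2.24:
    |e_{n+1}| ≈ 2.24 × (10^(-6))² = 2.24 × 10^(-12)

(a) 2 (quadratic); (b) |e_{n+1}| ≈ 2.240e-12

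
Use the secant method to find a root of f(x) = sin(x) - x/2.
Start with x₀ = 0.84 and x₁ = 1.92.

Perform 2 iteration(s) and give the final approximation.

f(x) = sin(x) - x/2
x₀ = 0.84, x₁ = 1.92

Secant formula: x_{n+1} = x_n - f(x_n)(x_n - x_{n-1})/(f(x_n) - f(x_{n-1}))

Iteration 1:
  f(0.840000) = 0.324643
  f(1.920000) = -0.020355
  x_2 = 1.920000 - (-0.020355)×(1.920000 - 0.840000)/(-0.020355 - 0.324643)
       = 1.856281
Iteration 2:
  f(1.920000) = -0.020355
  f(1.856281) = 0.031385
  x_3 = 1.856281 - 0.031385×(1.856281 - 1.920000)/(0.031385 - (-0.020355))
       = 1.894933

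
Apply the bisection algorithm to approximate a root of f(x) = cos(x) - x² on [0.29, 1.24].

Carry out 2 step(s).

f(x) = cos(x) - x²
Initial interval: [0.29, 1.24]

Iteration 1:
  c_1 = (0.290000 + 1.240000)/2 = 0.765000
  f(c_1) = f(0.765000) = 0.136157
  f(a) × f(c) ≥ 0, new interval: [0.765000, 1.240000]
Iteration 2:
  c_2 = (0.765000 + 1.240000)/2 = 1.002500
  f(c_2) = f(1.002500) = -0.466809
  f(a) × f(c) < 0, new interval: [0.765000, 1.002500]

After 2 iteration(s), the approximation is c_2 = 1.002500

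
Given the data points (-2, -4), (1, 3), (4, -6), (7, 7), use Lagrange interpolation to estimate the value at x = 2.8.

Lagrange interpolation formula:
P(x) = Σ yᵢ × Lᵢ(x)
where Lᵢ(x) = Π_{j≠i} (x - xⱼ)/(xᵢ - xⱼ)

L_0(2.8) = (2.8 - 1)/(-2 - 1) × (2.8 - 4)/(-2 - 4) × (2.8 - 7)/(-2 - 7) = -0.056000
L_1(2.8) = (2.8 - (-2))/(1 - (-2)) × (2.8 - 4)/(1 - 4) × (2.8 - 7)/(1 - 7) = 0.448000
L_2(2.8) = (2.8 - (-2))/(4 - (-2)) × (2.8 - 1)/(4 - 1) × (2.8 - 7)/(4 - 7) = 0.672000
L_3(2.8) = (2.8 - (-2))/(7 - (-2)) × (2.8 - 1)/(7 - 1) × (2.8 - 4)/(7 - 4) = -0.064000

P(2.8) = (-4)×L_0(2.8) + 3×L_1(2.8) + (-6)×L_2(2.8) + 7×L_3(2.8)
P(2.8) = -2.912000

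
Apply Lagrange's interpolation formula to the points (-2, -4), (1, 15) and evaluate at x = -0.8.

Lagrange interpolation formula:
P(x) = Σ yᵢ × Lᵢ(x)
where Lᵢ(x) = Π_{j≠i} (x - xⱼ)/(xᵢ - xⱼ)

L_0(-0.8) = (-0.8 - 1)/(-2 - 1) = 0.600000
L_1(-0.8) = (-0.8 - (-2))/(1 - (-2)) = 0.400000

P(-0.8) = (-4)×L_0(-0.8) + 15×L_1(-0.8)
P(-0.8) = 3.600000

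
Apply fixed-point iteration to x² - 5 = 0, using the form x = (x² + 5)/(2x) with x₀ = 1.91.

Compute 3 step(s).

Equation: x² - 5 = 0
Fixed-point form: x = (x² + 5)/(2x)
x₀ = 1.91

x_1 = g(1.910000) = 2.263901
x_2 = g(2.263901) = 2.236239
x_3 = g(2.236239) = 2.236068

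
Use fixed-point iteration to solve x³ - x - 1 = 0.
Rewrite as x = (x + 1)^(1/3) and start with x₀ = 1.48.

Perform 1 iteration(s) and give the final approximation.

Equation: x³ - x - 1 = 0
Fixed-point form: x = (x + 1)^(1/3)
x₀ = 1.48

x_1 = g(1.480000) = 1.353580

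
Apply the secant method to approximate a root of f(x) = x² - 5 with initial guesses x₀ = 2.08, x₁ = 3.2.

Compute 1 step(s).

f(x) = x² - 5
x₀ = 2.08, x₁ = 3.2

Secant formula: x_{n+1} = x_n - f(x_n)(x_n - x_{n-1})/(f(x_n) - f(x_{n-1}))

Iteration 1:
  f(2.080000) = -0.673600
  f(3.200000) = 5.240000
  x_2 = 3.200000 - 5.240000×(3.200000 - 2.080000)/(5.240000 - (-0.673600))
       = 2.207576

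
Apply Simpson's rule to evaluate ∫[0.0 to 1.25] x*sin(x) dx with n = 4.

f(x) = x*sin(x)
a = 0.0, b = 1.25, n = 4
h = (b - a)/n = 0.312500

Simpson's rule: (h/3)[f(x₀) + 4f(x₁) + 2f(x₂) + ... + f(xₙ)]

x_0 = 0.0000, f(x_0) = 0.000000, coefficient = 1
x_1 = 0.3125, f(x_1) = 0.096075, coefficient = 4
x_2 = 0.6250, f(x_2) = 0.365686, coefficient = 2
x_3 = 0.9375, f(x_3) = 0.755701, coefficient = 4
x_4 = 1.2500, f(x_4) = 1.186231, coefficient = 1

I ≈ (0.312500/3) × 5.324705 = 0.554657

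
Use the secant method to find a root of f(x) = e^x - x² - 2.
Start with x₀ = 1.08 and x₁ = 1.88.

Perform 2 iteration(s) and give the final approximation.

f(x) = e^x - x² - 2
x₀ = 1.08, x₁ = 1.88

Secant formula: x_{n+1} = x_n - f(x_n)(x_n - x_{n-1})/(f(x_n) - f(x_{n-1}))

Iteration 1:
  f(1.080000) = -0.221720
  f(1.880000) = 1.019105
  x_2 = 1.880000 - 1.019105×(1.880000 - 1.080000)/(1.019105 - (-0.221720))
       = 1.222950
Iteration 2:
  f(1.880000) = 1.019105
  f(1.222950) = -0.098412
  x_3 = 1.222950 - (-0.098412)×(1.222950 - 1.880000)/(-0.098412 - 1.019105)
       = 1.280812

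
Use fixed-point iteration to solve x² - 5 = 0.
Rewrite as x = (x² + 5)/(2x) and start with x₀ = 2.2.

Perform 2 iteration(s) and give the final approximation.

Equation: x² - 5 = 0
Fixed-point form: x = (x² + 5)/(2x)
x₀ = 2.2

x_1 = g(2.200000) = 2.236364
x_2 = g(2.236364) = 2.236068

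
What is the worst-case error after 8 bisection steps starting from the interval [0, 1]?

Bisection error bound: |error| ≤ (b-a)/2^n
|error| ≤ (1 - 0)/2^8 = 1/2^8
|error| ≤ 0.0039062500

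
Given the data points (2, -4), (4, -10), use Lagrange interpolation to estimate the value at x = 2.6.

Lagrange interpolation formula:
P(x) = Σ yᵢ × Lᵢ(x)
where Lᵢ(x) = Π_{j≠i} (x - xⱼ)/(xᵢ - xⱼ)

L_0(2.6) = (2.6 - 4)/(2 - 4) = 0.700000
L_1(2.6) = (2.6 - 2)/(4 - 2) = 0.300000

P(2.6) = (-4)×L_0(2.6) + (-10)×L_1(2.6)
P(2.6) = -5.800000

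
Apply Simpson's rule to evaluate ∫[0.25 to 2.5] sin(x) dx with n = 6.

f(x) = sin(x)
a = 0.25, b = 2.5, n = 6
h = (b - a)/n = 0.375000

Simpson's rule: (h/3)[f(x₀) + 4f(x₁) + 2f(x₂) + ... + f(xₙ)]

x_0 = 0.2500, f(x_0) = 0.247404, coefficient = 1
x_1 = 0.6250, f(x_1) = 0.585097, coefficient = 4
x_2 = 1.0000, f(x_2) = 0.841471, coefficient = 2
x_3 = 1.3750, f(x_3) = 0.980893, coefficient = 4
x_4 = 1.7500, f(x_4) = 0.983986, coefficient = 2
x_5 = 2.1250, f(x_5) = 0.850320, coefficient = 4
x_6 = 2.5000, f(x_6) = 0.598472, coefficient = 1

I ≈ (0.375000/3) × 14.162030 = 1.770254
Exact value: 1.770056
Error: 0.000198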